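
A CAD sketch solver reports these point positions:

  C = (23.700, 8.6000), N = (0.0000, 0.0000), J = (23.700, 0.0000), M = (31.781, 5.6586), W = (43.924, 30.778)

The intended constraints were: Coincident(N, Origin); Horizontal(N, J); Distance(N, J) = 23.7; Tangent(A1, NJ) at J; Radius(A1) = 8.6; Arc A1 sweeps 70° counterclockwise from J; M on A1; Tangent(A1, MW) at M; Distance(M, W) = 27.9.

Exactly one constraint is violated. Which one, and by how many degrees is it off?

Tangent(A1, MW) at M — off by 5.80°.

N = (0.00, 0.00) ✓; N.y = 0.00, J.y = 0.00 ✓; |NJ| = 23.70 ✓; ∠(CJ, JN) = 90.00° ✓; |CJ| = 8.600 ✓; bearing(C→M) − bearing(C→J) = 70.00° ✓; |CM| = 8.600 ✓; ∠(CM, MW) = 95.80° ✗; |MW| = 27.90 ✓.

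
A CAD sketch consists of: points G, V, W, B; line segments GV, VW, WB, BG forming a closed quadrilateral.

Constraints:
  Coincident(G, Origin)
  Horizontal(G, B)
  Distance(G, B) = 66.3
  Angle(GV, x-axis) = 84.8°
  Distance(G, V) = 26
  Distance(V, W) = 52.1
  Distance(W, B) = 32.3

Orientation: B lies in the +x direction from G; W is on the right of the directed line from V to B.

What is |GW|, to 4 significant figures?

39.10

G is at the origin; G and B share the same y with |GB| = 66.3 and B in +x, so B = (66.3, 0). GV runs at 84.8° with |GV| = 26.0, so V = (2.356, 25.89). W is determined by |VW| = 52.1 and |WB| = 32.3 together: it lies at the intersection of circle(V, 52.1) and circle(B, 32.3). With |VB| = 68.99, the foot of the radical line on VB is 46.61 from V and the perpendicular offset is √(52.1² − 46.61²) = 23.29. Taking the right-of-VB solution: W = (36.81, -13.19).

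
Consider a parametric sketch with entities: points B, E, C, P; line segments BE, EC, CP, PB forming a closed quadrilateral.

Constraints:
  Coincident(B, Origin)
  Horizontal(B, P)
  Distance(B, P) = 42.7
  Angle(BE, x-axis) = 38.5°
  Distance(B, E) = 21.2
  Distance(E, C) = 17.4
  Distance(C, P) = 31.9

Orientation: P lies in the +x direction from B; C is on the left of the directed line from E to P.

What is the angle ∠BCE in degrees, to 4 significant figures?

9.191°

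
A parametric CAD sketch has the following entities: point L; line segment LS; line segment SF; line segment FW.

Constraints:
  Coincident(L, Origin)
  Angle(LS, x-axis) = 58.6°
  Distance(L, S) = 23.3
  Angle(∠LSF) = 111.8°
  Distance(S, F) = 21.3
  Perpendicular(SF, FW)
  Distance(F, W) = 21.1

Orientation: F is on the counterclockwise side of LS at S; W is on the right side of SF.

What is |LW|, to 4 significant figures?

52.19

L is at the origin; LS runs at 58.6° with length 23.3, so S = 23.3·(cos 58.6°, sin 58.6°) = (12.14, 19.89). ∠LSF = 111.8°, so SF runs at 58.6° + (180° − 111.8°) = 126.8° from the x-axis; with |SF| = 21.3, F = S + 21.3·(cos 126.8°, sin 126.8°) = (-0.6197, 36.94). The perpendicularity gives FW at right angles to SF; with |FW| = 21.1 on the right of SF, W = F + 21.1·(0.8007, 0.5990) = (16.28, 49.58). Then |LW| = |W − L| = 52.19.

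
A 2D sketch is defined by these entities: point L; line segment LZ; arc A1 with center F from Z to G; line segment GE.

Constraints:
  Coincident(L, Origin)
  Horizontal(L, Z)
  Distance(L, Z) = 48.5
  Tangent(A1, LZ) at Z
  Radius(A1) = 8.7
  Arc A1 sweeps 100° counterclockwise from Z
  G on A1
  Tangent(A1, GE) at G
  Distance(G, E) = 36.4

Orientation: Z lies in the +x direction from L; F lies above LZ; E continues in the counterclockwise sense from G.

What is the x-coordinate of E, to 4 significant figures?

50.75

On A1, Z sits at bearing -90° from F; a 100° counterclockwise sweep puts G at bearing 10°, so G = F + 8.7·(cos 10°, sin 10°) = (57.07, 10.21). A1 meets GE tangentially, so FG is at right angles to GE, so GE runs along (−sin 10°, cos 10°); with |GE| = 36.4, E = (50.75, 46.06). So E.x = 50.75.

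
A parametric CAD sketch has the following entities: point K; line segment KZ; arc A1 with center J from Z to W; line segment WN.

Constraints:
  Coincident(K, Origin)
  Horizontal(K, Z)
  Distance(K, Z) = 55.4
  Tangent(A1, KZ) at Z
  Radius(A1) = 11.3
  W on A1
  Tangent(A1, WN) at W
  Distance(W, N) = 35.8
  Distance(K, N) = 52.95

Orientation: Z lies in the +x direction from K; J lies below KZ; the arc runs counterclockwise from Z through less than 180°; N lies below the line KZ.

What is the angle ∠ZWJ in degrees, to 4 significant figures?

54.57°

K is at the origin; KZ is horizontal with |KZ| = 55.4 and Z on the +x side, so Z = (55.40, 0.000). Since A1 is tangent to KZ there, JZ ⟂ KZ, so J = Z + (0, -11.3) = (55.40, -11.30). Since JW ⟂ WN (tangency), |JN| = √(11.3² + 35.8²) = 37.54 regardless of where W sits on A1. So N lies on both circle(K, 52.95) and circle(J, 37.54); the below-KZ intersection is N = (32.99, -41.42). W is the foot of the tangent from N: W = (44.72, -7.596).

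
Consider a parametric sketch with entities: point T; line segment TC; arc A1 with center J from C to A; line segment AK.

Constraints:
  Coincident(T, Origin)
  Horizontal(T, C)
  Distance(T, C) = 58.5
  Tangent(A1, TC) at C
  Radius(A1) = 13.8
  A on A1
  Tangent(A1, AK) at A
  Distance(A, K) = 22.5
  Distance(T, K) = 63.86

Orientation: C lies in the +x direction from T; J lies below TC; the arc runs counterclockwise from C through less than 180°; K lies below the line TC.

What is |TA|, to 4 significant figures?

48.27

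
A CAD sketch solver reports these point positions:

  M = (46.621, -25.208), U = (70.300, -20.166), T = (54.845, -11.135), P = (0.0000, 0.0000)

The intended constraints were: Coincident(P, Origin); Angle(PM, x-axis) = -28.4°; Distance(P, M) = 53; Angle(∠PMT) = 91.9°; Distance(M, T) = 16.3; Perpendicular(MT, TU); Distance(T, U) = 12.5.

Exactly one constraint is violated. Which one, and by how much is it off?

Distance(T, U) = 12.5 — off by 5.40.

P = (0.00, 0.00) ✓; PM at -28.40° ✓; |PM| = 53.00 ✓; ∠PMT = 91.90° ✓; |MT| = 16.30 ✓; ∠(MT, TU) = 90.00° ✓; |TU| = 17.90 ✗.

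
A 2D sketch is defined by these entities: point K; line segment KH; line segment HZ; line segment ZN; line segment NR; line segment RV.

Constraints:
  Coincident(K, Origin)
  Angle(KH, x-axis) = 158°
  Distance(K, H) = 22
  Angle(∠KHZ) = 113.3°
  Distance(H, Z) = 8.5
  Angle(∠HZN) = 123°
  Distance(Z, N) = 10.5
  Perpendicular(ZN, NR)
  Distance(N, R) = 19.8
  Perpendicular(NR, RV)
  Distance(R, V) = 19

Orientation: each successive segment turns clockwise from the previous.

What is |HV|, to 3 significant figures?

13.2

ZN ⟂ NR, so NR runs at -55.7°; with |NR| = 19.8, R = (-0.759, 6.30). NR is perpendicular to RV, so RV runs at -146°; with |RV| = 19.0, V = (-16.5, -4.41). Then |HV| = |V − H| = 13.2.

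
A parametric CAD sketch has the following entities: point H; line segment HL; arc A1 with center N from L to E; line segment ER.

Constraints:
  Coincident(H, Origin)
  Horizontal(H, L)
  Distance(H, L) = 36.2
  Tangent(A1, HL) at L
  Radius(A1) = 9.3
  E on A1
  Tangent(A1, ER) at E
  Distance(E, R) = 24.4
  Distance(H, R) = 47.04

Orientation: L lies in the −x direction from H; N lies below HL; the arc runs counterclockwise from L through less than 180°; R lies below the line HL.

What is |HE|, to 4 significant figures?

46.35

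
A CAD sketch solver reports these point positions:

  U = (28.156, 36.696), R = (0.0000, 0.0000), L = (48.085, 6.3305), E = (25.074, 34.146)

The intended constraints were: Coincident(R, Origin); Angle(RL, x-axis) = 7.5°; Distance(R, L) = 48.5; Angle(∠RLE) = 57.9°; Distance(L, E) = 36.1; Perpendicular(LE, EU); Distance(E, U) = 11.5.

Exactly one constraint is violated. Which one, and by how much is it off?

Distance(E, U) = 11.5 — off by 7.50.

R = (0.00, 0.00) ✓; RL at 7.500° ✓; |RL| = 48.50 ✓; ∠RLE = 57.90° ✓; |LE| = 36.10 ✓; ∠(LE, EU) = 90.00° ✓; |EU| = 4.000 ✗.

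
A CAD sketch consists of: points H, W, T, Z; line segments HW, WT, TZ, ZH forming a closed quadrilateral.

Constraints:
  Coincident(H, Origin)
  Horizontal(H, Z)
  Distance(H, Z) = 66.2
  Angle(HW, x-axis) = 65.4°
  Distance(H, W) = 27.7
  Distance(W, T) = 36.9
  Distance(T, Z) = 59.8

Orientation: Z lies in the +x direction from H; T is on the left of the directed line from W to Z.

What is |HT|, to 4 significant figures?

63.77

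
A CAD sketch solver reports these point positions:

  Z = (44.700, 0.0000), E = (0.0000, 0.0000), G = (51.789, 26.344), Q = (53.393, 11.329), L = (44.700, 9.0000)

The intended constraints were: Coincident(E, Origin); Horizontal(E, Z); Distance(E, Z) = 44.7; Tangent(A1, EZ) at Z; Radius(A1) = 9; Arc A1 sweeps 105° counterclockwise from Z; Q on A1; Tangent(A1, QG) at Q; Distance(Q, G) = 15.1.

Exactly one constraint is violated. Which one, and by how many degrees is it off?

Tangent(A1, QG) at Q — off by 8.90°.

E = (0.00, 0.00) ✓; E.y = 0.00, Z.y = 0.00 ✓; |EZ| = 44.70 ✓; ∠(LZ, ZE) = 90.00° ✓; |LZ| = 9.000 ✓; bearing(L→Q) − bearing(L→Z) = 105.0° ✓; |LQ| = 9.000 ✓; ∠(LQ, QG) = 98.90° ✗; |QG| = 15.10 ✓.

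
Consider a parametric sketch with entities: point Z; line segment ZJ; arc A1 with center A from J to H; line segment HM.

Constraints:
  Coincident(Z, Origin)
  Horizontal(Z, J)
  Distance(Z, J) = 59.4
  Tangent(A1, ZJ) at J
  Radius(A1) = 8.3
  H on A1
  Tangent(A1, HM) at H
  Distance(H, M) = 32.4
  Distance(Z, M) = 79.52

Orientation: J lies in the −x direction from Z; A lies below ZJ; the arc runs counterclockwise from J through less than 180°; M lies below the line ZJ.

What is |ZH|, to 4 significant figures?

68.18

Checks: Z.y = 0.00, J.y = 0.00 ✓; |AH| = 8.300 ✓; ∠(AH, HM) = 90.00° ✓; |HM| = 32.40 ✓; |ZM| = 79.52 ✓.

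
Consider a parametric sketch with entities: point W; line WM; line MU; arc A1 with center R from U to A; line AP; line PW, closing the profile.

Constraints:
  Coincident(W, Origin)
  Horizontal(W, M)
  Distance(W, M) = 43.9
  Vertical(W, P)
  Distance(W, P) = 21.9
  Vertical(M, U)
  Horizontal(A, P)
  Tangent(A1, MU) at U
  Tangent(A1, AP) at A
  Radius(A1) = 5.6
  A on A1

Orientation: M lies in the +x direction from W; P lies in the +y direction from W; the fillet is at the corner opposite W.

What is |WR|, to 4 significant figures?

41.62

WP is vertical with |WP| = 21.9 and P on the +y side, so P = (0.000, 21.90). The virtual corner opposite W is at (43.90, 21.90). Tangency of A1 to MU means the radius RU is perpendicular to MU and tangency of A1 to AP means the radius RA is perpendicular to AP, with radius 5.6, so the center R sits 5.6 in from both sides at R = (38.30, 16.30). Then |WR| = |R − W| = 41.62.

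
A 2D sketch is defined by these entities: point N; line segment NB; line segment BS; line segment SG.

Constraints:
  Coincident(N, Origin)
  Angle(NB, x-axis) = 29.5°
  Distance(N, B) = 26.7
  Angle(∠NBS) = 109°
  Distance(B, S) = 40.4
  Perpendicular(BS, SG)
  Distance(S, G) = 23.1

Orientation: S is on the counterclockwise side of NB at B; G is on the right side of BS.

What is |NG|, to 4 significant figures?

68.90

∠NBS = 109.0°, so BS runs at 29.5° + (180° − 109.0°) = 100.5° from the x-axis; with |BS| = 40.4, S = B + 40.4·(cos 100.5°, sin 100.5°) = (15.88, 52.87). BS is perpendicular to SG; with |SG| = 23.1 on the right of BS, G = S + 23.1·(0.9833, 0.1822) = (38.59, 57.08). Then |NG| = |G − N| = 68.90.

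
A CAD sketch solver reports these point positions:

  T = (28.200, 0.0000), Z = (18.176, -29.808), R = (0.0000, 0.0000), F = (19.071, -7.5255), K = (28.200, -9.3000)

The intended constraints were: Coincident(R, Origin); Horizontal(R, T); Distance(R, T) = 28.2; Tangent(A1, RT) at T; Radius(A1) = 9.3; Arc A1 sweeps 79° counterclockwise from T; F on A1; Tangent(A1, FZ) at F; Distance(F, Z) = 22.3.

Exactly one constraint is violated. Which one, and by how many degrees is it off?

Tangent(A1, FZ) at F — off by 8.70°.

R = (0.00, 0.00) ✓; R.y = 0.00, T.y = 0.00 ✓; |RT| = 28.20 ✓; ∠(KT, TR) = 90.00° ✓; |KT| = 9.300 ✓; bearing(K→F) − bearing(K→T) = 79.00° ✓; |KF| = 9.300 ✓; ∠(KF, FZ) = 81.30° ✗; |FZ| = 22.30 ✓.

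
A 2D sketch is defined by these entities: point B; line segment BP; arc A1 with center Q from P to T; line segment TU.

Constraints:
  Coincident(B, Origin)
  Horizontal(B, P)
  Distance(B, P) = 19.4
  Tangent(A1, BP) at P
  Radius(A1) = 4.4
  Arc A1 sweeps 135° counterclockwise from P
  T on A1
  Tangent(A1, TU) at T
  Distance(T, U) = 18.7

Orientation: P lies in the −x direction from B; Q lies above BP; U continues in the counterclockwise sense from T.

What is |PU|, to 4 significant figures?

23.07

B is at the origin; B and P share the same y with |BP| = 19.4 and P on the −x side, so P = (-19.40, 0.000). Tangency of A1 to BP means the radius QP is perpendicular to BP, so Q = P + (0, 4.4) = (-19.40, 4.400). On A1, P sits at bearing -90° from Q; a 135° counterclockwise sweep puts T at bearing 45°, so T = Q + 4.4·(cos 45°, sin 45°) = (-16.29, 7.511). Since A1 is tangent to TU there, QT ⟂ TU, so TU runs along (−sin 45°, cos 45°); with |TU| = 18.7, U = (-29.51, 20.73). Then |PU| = |U − P| = 23.07.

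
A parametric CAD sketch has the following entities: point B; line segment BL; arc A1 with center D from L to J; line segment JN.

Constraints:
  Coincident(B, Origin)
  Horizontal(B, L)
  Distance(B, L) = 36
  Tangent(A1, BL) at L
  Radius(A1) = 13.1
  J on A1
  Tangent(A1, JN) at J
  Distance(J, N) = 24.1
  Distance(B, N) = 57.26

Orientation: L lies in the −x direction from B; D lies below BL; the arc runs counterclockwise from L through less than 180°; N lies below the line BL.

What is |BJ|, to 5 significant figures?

51.405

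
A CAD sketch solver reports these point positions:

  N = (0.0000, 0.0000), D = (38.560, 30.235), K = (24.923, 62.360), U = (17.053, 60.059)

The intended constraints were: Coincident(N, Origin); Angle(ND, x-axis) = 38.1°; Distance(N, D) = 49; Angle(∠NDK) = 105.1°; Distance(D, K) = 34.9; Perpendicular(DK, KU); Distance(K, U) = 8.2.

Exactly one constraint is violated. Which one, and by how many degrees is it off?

Perpendicular(DK, KU) — off by 6.70°.

N = (0.00, 0.00) ✓; ND at 38.10° ✓; |ND| = 49.00 ✓; ∠NDK = 105.1° ✓; |DK| = 34.90 ✓; ∠(DK, KU) = 83.30° ✗; |KU| = 8.199 ✓.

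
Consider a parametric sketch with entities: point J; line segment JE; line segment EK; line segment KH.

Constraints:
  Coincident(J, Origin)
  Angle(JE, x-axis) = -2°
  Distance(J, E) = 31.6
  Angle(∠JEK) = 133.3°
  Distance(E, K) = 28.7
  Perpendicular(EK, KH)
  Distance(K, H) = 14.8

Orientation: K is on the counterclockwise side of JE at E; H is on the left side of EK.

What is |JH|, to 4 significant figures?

51.03

J is at the origin; JE runs at -2.0° with length 31.6, so E = 31.6·(cos -2.0°, sin -2.0°) = (31.58, -1.103). ∠JEK = 133.3°, so EK runs at -2.0° + (180° − 133.3°) = 44.70° from the x-axis; with |EK| = 28.7, K = E + 28.7·(cos 44.70°, sin 44.70°) = (51.98, 19.08). EK ⟂ KH; with |KH| = 14.8 on the left of EK, H = K + 14.8·(-0.7034, 0.7108) = (41.57, 29.60). Then |JH| = |H − J| = 51.03.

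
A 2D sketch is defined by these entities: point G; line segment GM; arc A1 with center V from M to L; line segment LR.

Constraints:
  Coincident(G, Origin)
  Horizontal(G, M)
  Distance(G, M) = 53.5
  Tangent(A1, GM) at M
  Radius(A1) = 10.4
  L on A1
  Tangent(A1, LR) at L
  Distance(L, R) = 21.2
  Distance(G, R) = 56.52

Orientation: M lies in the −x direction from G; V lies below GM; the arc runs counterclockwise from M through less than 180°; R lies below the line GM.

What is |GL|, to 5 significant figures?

63.428

Checks: |VM| = 10.40 ✓; |VL| = 10.40 ✓; ∠(VL, LR) = 90.00° ✓; |LR| = 21.20 ✓; |GR| = 56.52 ✓.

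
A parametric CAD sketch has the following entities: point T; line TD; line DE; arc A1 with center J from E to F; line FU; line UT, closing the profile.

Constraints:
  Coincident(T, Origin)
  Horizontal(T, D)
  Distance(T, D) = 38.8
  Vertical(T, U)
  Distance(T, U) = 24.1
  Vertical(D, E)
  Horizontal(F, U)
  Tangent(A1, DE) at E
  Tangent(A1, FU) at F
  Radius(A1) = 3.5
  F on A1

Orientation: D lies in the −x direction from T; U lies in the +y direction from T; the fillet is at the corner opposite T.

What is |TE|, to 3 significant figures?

43.9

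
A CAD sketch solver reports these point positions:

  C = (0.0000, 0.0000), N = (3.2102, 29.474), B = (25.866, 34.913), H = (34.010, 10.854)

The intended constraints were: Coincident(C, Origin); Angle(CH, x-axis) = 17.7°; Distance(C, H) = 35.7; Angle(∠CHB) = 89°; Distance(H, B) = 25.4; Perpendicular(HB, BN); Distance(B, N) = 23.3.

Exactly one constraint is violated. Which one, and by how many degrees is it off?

Perpendicular(HB, BN) — off by 5.20°.

C = (0.00, 0.00) ✓; CH at 17.70° ✓; |CH| = 35.70 ✓; ∠CHB = 89.00° ✓; |HB| = 25.40 ✓; ∠(HB, BN) = 84.80° ✗; |BN| = 23.30 ✓.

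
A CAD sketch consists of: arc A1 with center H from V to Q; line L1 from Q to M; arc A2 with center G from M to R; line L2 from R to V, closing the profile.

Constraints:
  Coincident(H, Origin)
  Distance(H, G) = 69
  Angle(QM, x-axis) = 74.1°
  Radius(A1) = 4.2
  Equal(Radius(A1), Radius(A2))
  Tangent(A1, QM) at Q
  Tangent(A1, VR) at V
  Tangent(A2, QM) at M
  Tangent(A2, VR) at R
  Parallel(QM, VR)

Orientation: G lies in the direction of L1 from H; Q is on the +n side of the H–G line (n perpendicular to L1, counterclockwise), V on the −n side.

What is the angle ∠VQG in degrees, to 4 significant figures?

86.52°

H is at the origin and G lies 69.0 along u from H, so G = 69.0·u = (18.90, 66.36). Tangency of A1 to both parallel lines with radius 4.2 puts Q and V at H ± 4.2·n: Q = (-4.039, 1.151), V = (4.039, -1.151). Then cos ∠VQG = QV·QG / (|QV||QG|), giving 86.52°.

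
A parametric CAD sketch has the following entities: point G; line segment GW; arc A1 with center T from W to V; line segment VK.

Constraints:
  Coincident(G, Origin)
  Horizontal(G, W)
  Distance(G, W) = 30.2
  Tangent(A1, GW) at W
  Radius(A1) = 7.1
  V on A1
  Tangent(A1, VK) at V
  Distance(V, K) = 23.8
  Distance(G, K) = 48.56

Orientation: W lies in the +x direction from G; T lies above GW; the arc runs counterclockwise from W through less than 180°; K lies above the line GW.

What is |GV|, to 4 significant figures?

37.96

Checks: |TV| = 7.100 ✓; ∠(TV, VK) = 90.00° ✓; |VK| = 23.80 ✓; |GK| = 48.56 ✓.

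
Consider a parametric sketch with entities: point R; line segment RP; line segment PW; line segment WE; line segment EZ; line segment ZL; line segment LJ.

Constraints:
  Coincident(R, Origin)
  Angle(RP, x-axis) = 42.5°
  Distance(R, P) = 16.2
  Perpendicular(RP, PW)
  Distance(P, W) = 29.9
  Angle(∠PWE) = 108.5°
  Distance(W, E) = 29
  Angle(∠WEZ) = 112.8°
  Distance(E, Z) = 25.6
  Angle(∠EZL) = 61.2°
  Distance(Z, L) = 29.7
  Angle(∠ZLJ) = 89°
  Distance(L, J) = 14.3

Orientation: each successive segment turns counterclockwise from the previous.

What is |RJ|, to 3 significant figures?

27.7

∠EZL = 61.2° gives ZL at 30.0° from the x-axis; with |ZL| = 29.7, L = (-8.49, 10.4). ∠ZLJ = 89.0° gives LJ at 121° from the x-axis; with |LJ| = 14.3, J = (-15.9, 22.7). Then |RJ| = |J − R| = 27.7.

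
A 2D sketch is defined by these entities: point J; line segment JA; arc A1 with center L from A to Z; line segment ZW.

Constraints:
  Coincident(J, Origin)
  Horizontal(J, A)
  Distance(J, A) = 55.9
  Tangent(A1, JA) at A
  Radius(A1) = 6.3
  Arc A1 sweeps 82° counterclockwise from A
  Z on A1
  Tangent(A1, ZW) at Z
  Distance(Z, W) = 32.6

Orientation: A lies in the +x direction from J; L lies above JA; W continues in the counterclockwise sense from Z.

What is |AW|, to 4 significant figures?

39.22

J is at the origin; J and A share the same y with |JA| = 55.9 and A on the +x side, so A = (55.90, 0.000). The tangent condition forces LA to be normal to JA, so L = A + (0, 6.3) = (55.90, 6.300). On A1, A sits at bearing -90° from L; an 82° counterclockwise sweep puts Z at bearing -8°, so Z = L + 6.3·(cos -8°, sin -8°) = (62.14, 5.423). Tangency of A1 to ZW means the radius LZ is perpendicular to ZW, so ZW runs along (−sin -8°, cos -8°); with |ZW| = 32.6, W = (66.68, 37.71). Then |AW| = |W − A| = 39.22.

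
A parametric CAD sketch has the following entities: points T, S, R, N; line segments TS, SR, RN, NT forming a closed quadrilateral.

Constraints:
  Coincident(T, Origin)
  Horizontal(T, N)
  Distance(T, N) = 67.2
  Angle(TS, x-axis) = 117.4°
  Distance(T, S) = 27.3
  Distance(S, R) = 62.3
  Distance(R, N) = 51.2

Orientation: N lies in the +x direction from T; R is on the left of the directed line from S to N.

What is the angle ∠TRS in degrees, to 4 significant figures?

24.62°

T is at the origin; T and N share the same y with |TN| = 67.2 and N in +x, so N = (67.2, 0). TS runs at 117.4° with |TS| = 27.3, so S = (-12.56, 24.24). R is determined by |SR| = 62.3 and |RN| = 51.2 together: it lies at the intersection of circle(S, 62.3) and circle(N, 51.2). With |SN| = 83.36, the foot of the radical line on SN is 49.24 from S and the perpendicular offset is √(62.3² − 49.24²) = 38.17. Taking the left-of-SN solution: R = (45.65, 46.44).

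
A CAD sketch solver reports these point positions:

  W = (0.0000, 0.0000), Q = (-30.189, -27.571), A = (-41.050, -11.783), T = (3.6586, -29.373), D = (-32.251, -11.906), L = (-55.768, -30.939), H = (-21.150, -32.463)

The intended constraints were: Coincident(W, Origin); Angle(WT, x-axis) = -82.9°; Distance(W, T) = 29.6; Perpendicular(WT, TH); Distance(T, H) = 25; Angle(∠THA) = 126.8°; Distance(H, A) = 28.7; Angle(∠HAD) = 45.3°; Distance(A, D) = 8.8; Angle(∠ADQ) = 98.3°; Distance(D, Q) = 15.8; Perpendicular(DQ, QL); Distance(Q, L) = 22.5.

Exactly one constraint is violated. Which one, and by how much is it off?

Distance(Q, L) = 22.5 — off by 3.30.

W = (0.00, 0.00) ✓; WT at -82.90° ✓; |WT| = 29.60 ✓; ∠(WT, TH) = 90.00° ✓; |TH| = 25.00 ✓; ∠THA = 126.8° ✓; |HA| = 28.70 ✓; ∠HAD = 45.30° ✓; |AD| = 8.800 ✓; ∠ADQ = 98.30° ✓; |DQ| = 15.80 ✓; ∠(DQ, QL) = 90.00° ✓; |QL| = 25.80 ✗.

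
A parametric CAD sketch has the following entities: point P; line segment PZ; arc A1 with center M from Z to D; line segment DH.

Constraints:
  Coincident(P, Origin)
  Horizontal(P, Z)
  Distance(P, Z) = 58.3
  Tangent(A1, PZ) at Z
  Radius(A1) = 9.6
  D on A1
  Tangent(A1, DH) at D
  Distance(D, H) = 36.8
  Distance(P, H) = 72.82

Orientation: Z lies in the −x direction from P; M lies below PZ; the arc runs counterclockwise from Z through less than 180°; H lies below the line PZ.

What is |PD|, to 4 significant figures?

68.56

Checks: P.y = 0.00, Z.y = 0.00 ✓; |PZ| = 58.30 ✓; |MD| = 9.600 ✓; ∠(MD, DH) = 90.00° ✓; |DH| = 36.80 ✓; |PH| = 72.82 ✓.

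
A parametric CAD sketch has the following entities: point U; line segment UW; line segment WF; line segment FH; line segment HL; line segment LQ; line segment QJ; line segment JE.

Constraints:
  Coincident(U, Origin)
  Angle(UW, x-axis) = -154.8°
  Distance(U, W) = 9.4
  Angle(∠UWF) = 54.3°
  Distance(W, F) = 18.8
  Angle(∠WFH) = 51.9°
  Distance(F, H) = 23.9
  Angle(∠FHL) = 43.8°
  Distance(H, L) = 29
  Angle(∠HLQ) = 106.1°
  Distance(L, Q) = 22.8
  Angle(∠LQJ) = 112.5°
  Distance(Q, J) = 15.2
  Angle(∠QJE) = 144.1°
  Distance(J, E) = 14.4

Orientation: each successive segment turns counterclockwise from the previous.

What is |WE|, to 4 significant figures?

35.68

∠LQJ = 112.5° gives QJ at 16.60° from the x-axis; with |QJ| = 15.2, J = (16.58, -26.70). ∠QJE = 144.1° gives JE at 52.50° from the x-axis; with |JE| = 14.4, E = (25.34, -15.28). Then |WE| = |E − W| = 35.68.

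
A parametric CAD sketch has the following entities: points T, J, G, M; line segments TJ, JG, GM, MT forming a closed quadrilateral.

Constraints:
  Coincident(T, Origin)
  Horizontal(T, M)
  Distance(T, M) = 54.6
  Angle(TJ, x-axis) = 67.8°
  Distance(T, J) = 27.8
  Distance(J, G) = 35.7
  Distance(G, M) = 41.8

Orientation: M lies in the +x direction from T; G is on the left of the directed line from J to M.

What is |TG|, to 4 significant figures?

58.97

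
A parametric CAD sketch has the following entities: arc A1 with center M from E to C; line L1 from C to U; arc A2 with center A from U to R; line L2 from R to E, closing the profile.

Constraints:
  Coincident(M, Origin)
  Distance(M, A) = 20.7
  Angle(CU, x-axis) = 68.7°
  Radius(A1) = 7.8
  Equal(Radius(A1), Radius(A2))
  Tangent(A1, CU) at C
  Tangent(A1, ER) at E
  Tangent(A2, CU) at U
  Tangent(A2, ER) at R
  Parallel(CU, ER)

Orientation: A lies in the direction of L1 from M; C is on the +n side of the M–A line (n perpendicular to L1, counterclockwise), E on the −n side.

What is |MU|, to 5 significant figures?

22.121

The slot axis is L1's direction at 68.7°, so u = (cos 68.7°, sin 68.7°) = (0.36325, 0.93169) and n = (−sin 68.7°, cos 68.7°) = (-0.93169, 0.36325). M is at the origin and A lies 20.7 along u from M, so A = 20.7·u = (7.5193, 19.286). Tangency of A1 to both parallel lines with radius 7.8 puts C and E at M ± 7.8·n: C = (-7.2672, 2.8334), E = (7.2672, -2.8334). Equal radii place U and R the same way about A: U = A + 7.8·n = (0.25211, 22.119), R = A − 7.8·n = (14.786, 16.453). Then |MU| = |U − M| = 22.121.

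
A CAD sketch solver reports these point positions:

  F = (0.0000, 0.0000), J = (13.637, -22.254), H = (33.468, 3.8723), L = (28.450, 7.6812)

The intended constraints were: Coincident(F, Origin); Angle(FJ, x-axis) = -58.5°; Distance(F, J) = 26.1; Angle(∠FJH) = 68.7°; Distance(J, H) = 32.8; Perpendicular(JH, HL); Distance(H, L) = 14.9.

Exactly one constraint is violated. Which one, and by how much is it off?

Distance(H, L) = 14.9 — off by 8.60.

F = (0.00, 0.00) ✓; FJ at -58.50° ✓; |FJ| = 26.10 ✓; ∠FJH = 68.70° ✓; |JH| = 32.80 ✓; ∠(JH, HL) = 90.00° ✓; |HL| = 6.300 ✗.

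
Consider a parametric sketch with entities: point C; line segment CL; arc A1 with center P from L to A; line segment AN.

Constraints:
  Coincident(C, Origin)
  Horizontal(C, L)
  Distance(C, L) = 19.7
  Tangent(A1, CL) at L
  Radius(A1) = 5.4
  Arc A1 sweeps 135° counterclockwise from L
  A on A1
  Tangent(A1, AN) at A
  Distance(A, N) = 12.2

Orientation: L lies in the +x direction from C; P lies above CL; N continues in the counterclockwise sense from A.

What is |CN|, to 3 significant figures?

23.2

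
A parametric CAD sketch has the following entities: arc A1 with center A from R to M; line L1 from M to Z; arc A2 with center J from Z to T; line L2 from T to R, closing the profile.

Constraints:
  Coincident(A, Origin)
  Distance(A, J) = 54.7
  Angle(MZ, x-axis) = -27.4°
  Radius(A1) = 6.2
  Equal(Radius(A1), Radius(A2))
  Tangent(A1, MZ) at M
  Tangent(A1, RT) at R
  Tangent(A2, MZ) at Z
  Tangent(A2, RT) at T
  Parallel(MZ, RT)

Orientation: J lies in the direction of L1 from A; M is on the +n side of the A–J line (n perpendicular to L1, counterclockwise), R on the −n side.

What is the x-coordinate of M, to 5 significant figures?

2.8532

The slot axis is L1's direction at -27.4°, so u = (cos -27.4°, sin -27.4°) = (0.88782, -0.46020) and n = (−sin -27.4°, cos -27.4°) = (0.46020, 0.88782). A is at the origin and J lies 54.7 along u from A, so J = 54.7·u = (48.564, -25.173). Tangency of A1 to both parallel lines with radius 6.2 puts M and R at A ± 6.2·n: M = (2.8532, 5.5045), R = (-2.8532, -5.5045). So M.x = 2.8532.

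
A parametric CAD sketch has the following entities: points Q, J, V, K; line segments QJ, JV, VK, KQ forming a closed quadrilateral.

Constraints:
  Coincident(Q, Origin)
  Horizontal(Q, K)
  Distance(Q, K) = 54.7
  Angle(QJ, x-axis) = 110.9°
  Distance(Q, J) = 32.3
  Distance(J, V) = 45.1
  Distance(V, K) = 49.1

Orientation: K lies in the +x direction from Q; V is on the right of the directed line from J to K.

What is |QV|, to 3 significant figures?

13.0

Q is at the origin; Q and K share the same y with |QK| = 54.7 and K in +x, so K = (54.7, 0). QJ runs at 110.9° with |QJ| = 32.3, so J = (-11.5, 30.2). V is determined by |JV| = 45.1 and |VK| = 49.1 together: it lies at the intersection of circle(J, 45.1) and circle(K, 49.1). With |JK| = 72.8, the foot of the radical line on JK is 33.8 from J and the perpendicular offset is √(45.1² − 33.8²) = 29.9. Taking the right-of-JK solution: V = (6.85, -11.0).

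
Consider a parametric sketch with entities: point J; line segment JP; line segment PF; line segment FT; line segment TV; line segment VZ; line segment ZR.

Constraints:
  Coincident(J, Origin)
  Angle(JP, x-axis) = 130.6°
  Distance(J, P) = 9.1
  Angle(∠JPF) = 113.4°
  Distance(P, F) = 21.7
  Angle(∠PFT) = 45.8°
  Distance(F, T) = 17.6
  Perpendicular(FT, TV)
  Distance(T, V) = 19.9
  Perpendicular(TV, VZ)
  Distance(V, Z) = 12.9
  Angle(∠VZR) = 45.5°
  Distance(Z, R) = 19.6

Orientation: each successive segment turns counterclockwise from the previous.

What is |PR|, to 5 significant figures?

10.189

J is at the origin; JP runs at 130.6° with length 9.1, so P = (-5.9220, 6.9094). ∠JPF = 113.4° gives PF at -162.80° from the x-axis; with |PF| = 21.7, F = (-26.652, 0.49250). ∠PFT = 45.8° gives FT at -28.600° from the x-axis; with |FT| = 17.6, T = (-11.199, -7.9325). FT ⟂ TV, so TV runs at 61.400°; with |TV| = 19.9, V = (-1.6731, 9.5394). TV ⟂ VZ, so VZ runs at 151.40°; with |VZ| = 12.9, Z = (-12.999, 15.715). ∠VZR = 45.5° gives ZR at -74.100° from the x-axis; with |ZR| = 19.6, R = (-7.6295, -3.1356). Then |PR| = |R − P| = 10.189.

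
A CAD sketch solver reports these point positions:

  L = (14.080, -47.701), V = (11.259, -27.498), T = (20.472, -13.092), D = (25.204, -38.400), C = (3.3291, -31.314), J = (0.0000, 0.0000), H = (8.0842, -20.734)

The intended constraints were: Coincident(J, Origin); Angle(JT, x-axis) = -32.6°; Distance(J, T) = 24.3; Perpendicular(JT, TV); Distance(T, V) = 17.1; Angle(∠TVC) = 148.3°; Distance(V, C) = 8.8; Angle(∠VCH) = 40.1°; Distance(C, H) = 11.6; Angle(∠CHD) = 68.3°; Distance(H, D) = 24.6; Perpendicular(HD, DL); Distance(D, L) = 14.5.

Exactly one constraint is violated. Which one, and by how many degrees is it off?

Perpendicular(HD, DL) — off by 4.20°.

J = (0.00, 0.00) ✓; JT at -32.60° ✓; |JT| = 24.30 ✓; ∠(JT, TV) = 90.00° ✓; |TV| = 17.10 ✓; ∠TVC = 148.3° ✓; |VC| = 8.800 ✓; ∠VCH = 40.10° ✓; |CH| = 11.60 ✓; ∠CHD = 68.30° ✓; |HD| = 24.60 ✓; ∠(HD, DL) = 94.20° ✗; |DL| = 14.50 ✓.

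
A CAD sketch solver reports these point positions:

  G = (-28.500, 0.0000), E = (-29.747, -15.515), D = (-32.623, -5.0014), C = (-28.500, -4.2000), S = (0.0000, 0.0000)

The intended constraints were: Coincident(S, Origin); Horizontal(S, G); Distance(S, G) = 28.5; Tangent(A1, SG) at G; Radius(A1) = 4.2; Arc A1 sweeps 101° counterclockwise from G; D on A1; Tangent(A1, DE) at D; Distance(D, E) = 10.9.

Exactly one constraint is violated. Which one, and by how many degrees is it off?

Tangent(A1, DE) at D — off by 4.30°.

S = (0.00, 0.00) ✓; S.y = 0.00, G.y = 0.00 ✓; |SG| = 28.50 ✓; ∠(CG, GS) = 90.00° ✓; |CG| = 4.200 ✓; bearing(C→D) − bearing(C→G) = 101.0° ✓; |CD| = 4.200 ✓; ∠(CD, DE) = 85.70° ✗; |DE| = 10.90 ✓.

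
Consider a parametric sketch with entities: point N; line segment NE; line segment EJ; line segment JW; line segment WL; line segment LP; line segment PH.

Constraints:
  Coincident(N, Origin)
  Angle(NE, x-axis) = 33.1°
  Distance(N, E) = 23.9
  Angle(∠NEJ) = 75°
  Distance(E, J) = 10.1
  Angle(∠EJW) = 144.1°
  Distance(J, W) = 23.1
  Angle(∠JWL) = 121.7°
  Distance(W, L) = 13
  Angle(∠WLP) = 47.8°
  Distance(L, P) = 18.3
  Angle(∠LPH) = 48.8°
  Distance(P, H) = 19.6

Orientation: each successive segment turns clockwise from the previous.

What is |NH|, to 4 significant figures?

30.55

N is at the origin; NE runs at 33.1° with length 23.9, so E = (20.02, 13.05). ∠NEJ = 75.0° gives EJ at -71.90° from the x-axis; with |EJ| = 10.1, J = (23.16, 3.452). ∠EJW = 144.1° gives JW at -107.8° from the x-axis; with |JW| = 23.1, W = (16.10, -18.54). ∠JWL = 121.7° gives WL at -166.1° from the x-axis; with |WL| = 13.0, L = (3.478, -21.67). ∠WLP = 47.8° gives LP at 61.70° from the x-axis; with |LP| = 18.3, P = (12.15, -5.553). ∠LPH = 48.8° gives PH at -69.50° from the x-axis; with |PH| = 19.6, H = (19.02, -23.91). Then |NH| = |H − N| = 30.55.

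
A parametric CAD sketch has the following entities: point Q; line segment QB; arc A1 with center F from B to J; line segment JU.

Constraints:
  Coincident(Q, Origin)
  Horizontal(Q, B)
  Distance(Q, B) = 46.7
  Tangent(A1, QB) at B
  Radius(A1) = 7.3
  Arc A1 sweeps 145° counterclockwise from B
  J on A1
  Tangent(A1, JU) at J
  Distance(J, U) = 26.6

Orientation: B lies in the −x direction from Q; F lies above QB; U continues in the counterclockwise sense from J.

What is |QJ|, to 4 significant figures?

44.54

Since A1 is tangent to QB there, FB ⟂ QB, so F = B + (0, 7.3) = (-46.70, 7.300). On A1, B sits at bearing -90° from F; a 145° counterclockwise sweep puts J at bearing 55°, so J = F + 7.3·(cos 55°, sin 55°) = (-42.51, 13.28). Then |QJ| = |J − Q| = 44.54.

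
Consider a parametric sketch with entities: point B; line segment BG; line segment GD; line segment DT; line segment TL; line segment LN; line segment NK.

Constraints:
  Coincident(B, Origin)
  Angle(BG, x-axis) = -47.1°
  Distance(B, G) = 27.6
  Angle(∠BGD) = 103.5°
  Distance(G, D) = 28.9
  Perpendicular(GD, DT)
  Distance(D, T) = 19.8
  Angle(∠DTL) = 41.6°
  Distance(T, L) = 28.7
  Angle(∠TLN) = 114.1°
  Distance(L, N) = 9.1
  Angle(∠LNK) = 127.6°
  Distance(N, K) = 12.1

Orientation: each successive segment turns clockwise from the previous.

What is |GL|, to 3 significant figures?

9.98

GD is perpendicular to DT, so DT runs at 146°; with |DT| = 19.8, T = (-13.7, -33.3). ∠DTL = 41.6° gives TL at 8.00° from the x-axis; with |TL| = 28.7, L = (14.7, -29.3). Then |GL| = |L − G| = 9.98.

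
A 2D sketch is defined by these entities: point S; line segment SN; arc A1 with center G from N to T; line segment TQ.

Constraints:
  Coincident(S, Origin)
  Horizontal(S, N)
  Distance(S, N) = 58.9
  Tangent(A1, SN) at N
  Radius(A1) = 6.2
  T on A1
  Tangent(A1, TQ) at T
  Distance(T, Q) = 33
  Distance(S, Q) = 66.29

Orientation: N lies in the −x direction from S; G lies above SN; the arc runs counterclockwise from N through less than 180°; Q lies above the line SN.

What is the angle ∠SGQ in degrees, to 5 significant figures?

86.530°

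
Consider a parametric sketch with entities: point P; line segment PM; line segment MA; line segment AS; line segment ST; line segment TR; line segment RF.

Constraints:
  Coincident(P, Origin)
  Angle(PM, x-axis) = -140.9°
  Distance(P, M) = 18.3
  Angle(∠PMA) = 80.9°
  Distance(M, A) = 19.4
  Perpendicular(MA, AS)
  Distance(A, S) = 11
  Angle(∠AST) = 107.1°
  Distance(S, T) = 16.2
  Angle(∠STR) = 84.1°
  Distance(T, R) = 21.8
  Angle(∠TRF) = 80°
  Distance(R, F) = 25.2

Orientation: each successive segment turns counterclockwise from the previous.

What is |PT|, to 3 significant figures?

2.52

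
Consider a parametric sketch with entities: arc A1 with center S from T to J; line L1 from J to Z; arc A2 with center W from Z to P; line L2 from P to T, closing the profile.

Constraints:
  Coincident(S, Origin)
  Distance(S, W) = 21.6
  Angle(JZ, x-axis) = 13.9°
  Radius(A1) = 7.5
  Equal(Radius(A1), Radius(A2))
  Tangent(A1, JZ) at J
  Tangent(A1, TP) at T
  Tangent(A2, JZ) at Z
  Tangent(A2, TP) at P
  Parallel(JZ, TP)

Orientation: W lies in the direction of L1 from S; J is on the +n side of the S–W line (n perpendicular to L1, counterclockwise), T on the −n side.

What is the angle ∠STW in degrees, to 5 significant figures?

70.852°

S is at the origin and W lies 21.6 along u from S, so W = 21.6·u = (20.967, 5.1889). Tangency of A1 to both parallel lines with radius 7.5 puts J and T at S ± 7.5·n: J = (-1.8017, 7.2804), T = (1.8017, -7.2804). Then cos ∠STW = TS·TW / (|TS||TW|), giving 70.852°.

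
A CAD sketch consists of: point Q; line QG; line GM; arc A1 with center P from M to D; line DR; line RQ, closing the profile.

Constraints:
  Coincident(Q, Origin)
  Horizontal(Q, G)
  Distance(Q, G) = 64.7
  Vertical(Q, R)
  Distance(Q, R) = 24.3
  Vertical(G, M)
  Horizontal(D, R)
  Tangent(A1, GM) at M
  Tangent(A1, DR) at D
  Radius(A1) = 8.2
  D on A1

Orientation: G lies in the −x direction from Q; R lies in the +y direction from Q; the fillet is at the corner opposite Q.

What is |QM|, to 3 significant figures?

66.7

The virtual corner opposite Q is at (-64.7, 24.3). The tangent condition forces PM to be normal to GM and A1 meets DR tangentially, so PD is at right angles to DR, with radius 8.2, so the center P sits 8.2 in from both sides at P = (-56.5, 16.1). That places the tangent points at M = (-64.7, 16.1) on GM and D = (-56.5, 24.3) on DR. Then |QM| = |M − Q| = 66.7.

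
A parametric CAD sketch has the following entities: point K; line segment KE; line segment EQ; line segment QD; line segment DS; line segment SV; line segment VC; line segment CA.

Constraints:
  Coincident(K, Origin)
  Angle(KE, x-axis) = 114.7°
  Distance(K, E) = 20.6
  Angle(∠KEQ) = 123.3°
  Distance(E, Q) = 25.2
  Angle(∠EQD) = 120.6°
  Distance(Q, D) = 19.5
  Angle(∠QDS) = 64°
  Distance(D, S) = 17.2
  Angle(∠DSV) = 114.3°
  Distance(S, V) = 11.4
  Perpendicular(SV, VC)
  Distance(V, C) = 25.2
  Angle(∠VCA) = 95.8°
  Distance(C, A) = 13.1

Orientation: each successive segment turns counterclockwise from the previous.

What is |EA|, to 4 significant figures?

42.53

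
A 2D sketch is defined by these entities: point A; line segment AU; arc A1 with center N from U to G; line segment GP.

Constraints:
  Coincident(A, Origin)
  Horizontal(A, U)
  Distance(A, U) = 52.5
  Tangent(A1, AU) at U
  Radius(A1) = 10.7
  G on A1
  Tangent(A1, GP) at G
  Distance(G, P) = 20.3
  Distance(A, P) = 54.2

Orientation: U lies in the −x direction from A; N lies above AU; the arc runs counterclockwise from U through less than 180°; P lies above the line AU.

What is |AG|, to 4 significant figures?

43.46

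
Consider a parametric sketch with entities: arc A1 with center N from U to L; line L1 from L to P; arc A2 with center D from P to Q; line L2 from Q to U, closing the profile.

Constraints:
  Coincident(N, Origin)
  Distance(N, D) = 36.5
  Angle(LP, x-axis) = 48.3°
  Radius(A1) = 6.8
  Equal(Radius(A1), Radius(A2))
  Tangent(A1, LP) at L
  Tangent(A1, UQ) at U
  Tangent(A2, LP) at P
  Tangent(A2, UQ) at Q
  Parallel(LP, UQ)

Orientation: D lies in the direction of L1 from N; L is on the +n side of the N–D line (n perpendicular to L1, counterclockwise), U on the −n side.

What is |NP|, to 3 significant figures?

37.1

Tangency of A1 to both parallel lines with radius 6.8 puts L and U at N ± 6.8·n: L = (-5.08, 4.52), U = (5.08, -4.52). Equal radii place P and Q the same way about D: P = D + 6.8·n = (19.2, 31.8), Q = D − 6.8·n = (29.4, 22.7). Then |NP| = |P − N| = 37.1.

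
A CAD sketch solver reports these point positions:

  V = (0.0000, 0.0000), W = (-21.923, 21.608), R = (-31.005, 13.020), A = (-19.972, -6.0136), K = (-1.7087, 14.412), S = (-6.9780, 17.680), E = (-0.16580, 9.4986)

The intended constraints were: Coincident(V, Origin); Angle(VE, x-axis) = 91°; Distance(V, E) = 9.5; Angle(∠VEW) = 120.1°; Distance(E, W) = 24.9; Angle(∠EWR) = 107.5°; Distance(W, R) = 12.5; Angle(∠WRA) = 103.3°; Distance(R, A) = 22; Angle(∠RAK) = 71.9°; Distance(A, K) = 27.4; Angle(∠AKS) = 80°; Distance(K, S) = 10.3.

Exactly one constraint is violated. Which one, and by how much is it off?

Distance(K, S) = 10.3 — off by 4.10.

V = (0.00, 0.00) ✓; VE at 91.00° ✓; |VE| = 9.500 ✓; ∠VEW = 120.1° ✓; |EW| = 24.90 ✓; ∠EWR = 107.5° ✓; |WR| = 12.50 ✓; ∠WRA = 103.3° ✓; |RA| = 22.00 ✓; ∠RAK = 71.90° ✓; |AK| = 27.40 ✓; ∠AKS = 80.01° ✓; |KS| = 6.200 ✗.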